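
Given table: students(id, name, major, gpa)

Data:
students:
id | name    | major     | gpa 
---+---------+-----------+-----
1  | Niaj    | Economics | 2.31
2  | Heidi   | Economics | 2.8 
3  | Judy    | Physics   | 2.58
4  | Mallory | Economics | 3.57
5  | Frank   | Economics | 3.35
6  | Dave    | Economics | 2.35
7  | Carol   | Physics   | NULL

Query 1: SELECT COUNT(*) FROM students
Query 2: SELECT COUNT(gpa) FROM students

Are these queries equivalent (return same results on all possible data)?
No, not equivalent

Query 1 returns: [(7,)]
Query 2 returns: [(6,)]

Reason: COUNT(*) includes NULLs, COUNT(column) excludes them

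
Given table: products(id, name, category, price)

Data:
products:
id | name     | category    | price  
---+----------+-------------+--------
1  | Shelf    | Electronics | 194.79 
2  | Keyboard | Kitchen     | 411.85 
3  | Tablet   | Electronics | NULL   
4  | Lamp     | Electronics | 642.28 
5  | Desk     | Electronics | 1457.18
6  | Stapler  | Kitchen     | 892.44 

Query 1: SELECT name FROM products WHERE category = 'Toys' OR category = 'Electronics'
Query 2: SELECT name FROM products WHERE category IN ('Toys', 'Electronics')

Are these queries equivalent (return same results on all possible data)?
Yes, equivalent

Both queries return: [('Desk',), ('Lamp',), ('Shelf',), ('Tablet',)]

Reason: OR vs IN are equivalent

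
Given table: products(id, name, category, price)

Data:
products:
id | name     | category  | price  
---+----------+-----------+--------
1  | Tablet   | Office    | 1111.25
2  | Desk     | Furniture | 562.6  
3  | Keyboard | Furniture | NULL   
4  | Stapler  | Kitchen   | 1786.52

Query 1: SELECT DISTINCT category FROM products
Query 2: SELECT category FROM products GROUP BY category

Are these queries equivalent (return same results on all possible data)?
Yes, equivalent

Both queries return: [('Furniture',), ('Kitchen',), ('Office',)]

Reason: Both get unique categorys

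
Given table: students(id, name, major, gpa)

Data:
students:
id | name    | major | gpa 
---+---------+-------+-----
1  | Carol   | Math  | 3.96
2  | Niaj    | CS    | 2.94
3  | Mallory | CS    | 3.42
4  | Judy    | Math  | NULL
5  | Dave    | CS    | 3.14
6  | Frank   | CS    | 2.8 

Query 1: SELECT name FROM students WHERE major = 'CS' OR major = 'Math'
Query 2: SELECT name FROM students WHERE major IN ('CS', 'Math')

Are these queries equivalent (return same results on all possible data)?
Yes, equivalent

Both queries return: [('Carol',), ('Dave',), ('Frank',), ('Judy',), ('Mallory',), ('Niaj',)]

Reason: OR vs IN are equivalent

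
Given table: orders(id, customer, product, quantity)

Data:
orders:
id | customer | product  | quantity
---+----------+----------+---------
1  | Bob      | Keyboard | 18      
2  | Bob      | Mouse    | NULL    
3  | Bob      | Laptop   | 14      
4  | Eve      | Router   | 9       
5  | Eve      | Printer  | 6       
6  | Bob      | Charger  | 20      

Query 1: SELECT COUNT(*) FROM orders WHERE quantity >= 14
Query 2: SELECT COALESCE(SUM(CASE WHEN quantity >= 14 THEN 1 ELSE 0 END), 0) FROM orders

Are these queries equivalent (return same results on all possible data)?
Yes, equivalent

Both queries return: [(3,)]

Reason: COUNT with WHERE vs conditional SUM (COALESCE handles empty-table NULL)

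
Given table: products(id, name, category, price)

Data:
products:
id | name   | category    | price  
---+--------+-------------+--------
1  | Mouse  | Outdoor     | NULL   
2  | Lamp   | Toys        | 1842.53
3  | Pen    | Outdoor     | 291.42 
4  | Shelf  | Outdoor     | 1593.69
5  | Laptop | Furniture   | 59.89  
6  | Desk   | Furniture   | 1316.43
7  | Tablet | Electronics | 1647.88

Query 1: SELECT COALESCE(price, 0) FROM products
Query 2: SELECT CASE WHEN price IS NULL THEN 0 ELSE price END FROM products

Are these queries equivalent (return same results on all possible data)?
Yes, equivalent

Both queries return: [(0,), (59.89,), (291.42,), (1316.43,), (1593.69,), (1647.88,), (1842.53,)]

Reason: COALESCE vs CASE for NULL handling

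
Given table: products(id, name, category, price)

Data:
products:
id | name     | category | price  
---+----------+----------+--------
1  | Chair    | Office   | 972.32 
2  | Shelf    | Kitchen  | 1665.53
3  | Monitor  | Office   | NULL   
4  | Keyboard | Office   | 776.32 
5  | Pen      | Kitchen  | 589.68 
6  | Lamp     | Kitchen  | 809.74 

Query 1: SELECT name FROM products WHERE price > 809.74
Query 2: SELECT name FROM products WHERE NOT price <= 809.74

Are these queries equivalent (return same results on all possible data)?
Yes, equivalent

Both queries return: [('Chair',), ('Shelf',)]

Reason: Both filter price > 809.74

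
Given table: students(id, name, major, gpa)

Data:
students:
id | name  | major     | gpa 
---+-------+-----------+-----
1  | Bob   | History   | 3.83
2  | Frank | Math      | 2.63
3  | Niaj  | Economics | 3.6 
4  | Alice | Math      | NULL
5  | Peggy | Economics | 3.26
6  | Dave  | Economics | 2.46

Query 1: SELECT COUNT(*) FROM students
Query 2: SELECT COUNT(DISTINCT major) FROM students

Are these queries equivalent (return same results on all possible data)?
No, not equivalent

Query 1 returns: [(6,)]
Query 2 returns: [(3,)]

Reason: COUNT(*) counts rows, COUNT(DISTINCT major) counts unique majors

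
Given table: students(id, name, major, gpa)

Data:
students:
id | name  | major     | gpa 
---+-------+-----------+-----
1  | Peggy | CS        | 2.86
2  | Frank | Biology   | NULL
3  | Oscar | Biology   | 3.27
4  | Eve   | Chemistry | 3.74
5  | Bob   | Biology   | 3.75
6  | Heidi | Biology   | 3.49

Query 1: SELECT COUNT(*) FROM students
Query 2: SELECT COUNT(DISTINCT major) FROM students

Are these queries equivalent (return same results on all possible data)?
No, not equivalent

Query 1 returns: [(6,)]
Query 2 returns: [(3,)]

Reason: COUNT(*) counts rows, COUNT(DISTINCT major) counts unique majors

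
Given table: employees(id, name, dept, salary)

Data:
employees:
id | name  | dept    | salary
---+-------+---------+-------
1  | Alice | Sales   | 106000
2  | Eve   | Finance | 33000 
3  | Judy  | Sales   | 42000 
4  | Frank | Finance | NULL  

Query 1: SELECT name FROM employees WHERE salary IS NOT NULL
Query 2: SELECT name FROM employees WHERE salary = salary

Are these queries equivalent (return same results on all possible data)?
Yes, equivalent

Both queries return: [('Alice',), ('Eve',), ('Judy',)]

Reason: IS NOT NULL vs self-equality (both exclude NULLs)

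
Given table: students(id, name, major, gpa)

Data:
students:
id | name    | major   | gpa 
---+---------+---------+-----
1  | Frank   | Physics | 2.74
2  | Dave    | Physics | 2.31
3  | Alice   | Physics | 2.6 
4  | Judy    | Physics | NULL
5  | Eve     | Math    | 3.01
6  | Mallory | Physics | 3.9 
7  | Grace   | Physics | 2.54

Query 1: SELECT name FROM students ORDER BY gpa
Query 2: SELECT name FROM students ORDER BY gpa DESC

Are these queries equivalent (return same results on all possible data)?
No, not equivalent

Query 1 returns: [('Judy',), ('Dave',), ('Grace',), ('Alice',), ('Frank',), ('Eve',), ('Mallory',)]
Query 2 returns: [('Mallory',), ('Eve',), ('Frank',), ('Alice',), ('Grace',), ('Dave',), ('Judy',)]

Reason: ASC vs DESC gives opposite ordering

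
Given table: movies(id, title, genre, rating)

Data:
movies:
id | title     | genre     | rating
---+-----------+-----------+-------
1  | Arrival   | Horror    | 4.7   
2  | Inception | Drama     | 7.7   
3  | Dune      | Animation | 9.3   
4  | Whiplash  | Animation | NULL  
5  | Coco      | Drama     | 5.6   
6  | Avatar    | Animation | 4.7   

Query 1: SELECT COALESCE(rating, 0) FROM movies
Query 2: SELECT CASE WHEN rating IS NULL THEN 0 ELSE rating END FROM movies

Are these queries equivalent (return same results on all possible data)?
Yes, equivalent

Both queries return: [(0,), (4.7,), (4.7,), (5.6,), (7.7,), (9.3,)]

Reason: COALESCE vs CASE for NULL handling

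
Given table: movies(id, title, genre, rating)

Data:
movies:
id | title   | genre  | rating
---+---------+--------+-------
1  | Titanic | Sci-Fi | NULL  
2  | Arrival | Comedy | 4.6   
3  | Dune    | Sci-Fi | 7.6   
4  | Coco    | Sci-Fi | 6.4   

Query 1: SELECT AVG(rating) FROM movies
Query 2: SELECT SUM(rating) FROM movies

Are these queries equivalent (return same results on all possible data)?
No, not equivalent

Query 1 returns: [(6.2,)]
Query 2 returns: [(18.6,)]

Reason: AVG vs SUM give different aggregate values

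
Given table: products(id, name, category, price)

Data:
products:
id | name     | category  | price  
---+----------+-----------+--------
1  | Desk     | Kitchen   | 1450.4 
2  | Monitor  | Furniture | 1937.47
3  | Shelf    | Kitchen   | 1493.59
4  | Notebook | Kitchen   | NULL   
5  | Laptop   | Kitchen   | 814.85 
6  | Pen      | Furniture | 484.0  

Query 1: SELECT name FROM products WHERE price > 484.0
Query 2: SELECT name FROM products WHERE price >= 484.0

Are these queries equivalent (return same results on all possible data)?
No, not equivalent

Query 1 returns: [('Desk',), ('Monitor',), ('Shelf',), ('Laptop',)]
Query 2 returns: [('Desk',), ('Monitor',), ('Shelf',), ('Laptop',), ('Pen',)]

Reason: > vs >= gives different results when price = 484.0 exists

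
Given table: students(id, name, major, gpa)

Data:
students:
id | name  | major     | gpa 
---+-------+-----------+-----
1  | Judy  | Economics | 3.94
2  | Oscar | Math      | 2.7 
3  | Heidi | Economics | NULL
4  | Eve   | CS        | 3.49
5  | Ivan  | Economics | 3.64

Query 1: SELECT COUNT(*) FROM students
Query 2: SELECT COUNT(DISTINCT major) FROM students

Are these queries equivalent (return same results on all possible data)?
No, not equivalent

Query 1 returns: [(5,)]
Query 2 returns: [(3,)]

Reason: COUNT(*) counts rows, COUNT(DISTINCT major) counts unique majors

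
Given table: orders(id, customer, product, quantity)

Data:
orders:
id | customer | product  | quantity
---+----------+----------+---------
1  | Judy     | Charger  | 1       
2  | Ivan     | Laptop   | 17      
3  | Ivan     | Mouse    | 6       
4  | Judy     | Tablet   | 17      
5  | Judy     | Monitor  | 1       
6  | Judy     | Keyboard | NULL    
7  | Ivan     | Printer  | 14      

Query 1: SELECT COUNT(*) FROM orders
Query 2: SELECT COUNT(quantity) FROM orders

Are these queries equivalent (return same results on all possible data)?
No, not equivalent

Query 1 returns: [(7,)]
Query 2 returns: [(6,)]

Reason: COUNT(*) includes NULLs, COUNT(column) excludes them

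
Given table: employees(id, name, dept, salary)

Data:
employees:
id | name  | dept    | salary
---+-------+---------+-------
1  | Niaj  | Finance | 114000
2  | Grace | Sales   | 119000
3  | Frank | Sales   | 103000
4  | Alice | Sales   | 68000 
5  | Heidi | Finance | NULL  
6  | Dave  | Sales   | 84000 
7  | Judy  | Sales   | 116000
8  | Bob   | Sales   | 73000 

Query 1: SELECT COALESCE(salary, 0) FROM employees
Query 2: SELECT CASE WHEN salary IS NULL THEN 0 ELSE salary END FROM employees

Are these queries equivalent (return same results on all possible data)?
Yes, equivalent

Both queries return: [(0,), (68000,), (73000,), (84000,), (103000,), (114000,), (116000,), (119000,)]

Reason: COALESCE vs CASE for NULL handling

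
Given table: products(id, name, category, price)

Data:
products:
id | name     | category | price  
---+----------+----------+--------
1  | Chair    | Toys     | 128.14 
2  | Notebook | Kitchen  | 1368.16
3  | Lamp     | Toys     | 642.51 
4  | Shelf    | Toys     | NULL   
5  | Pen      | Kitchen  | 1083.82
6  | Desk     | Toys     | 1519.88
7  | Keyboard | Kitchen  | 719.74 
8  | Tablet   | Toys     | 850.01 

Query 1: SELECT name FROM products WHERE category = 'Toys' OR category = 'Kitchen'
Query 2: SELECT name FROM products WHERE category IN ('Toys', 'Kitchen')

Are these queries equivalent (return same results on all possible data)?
Yes, equivalent

Both queries return: [('Chair',), ('Desk',), ('Keyboard',), ('Lamp',), ('Notebook',), ('Pen',), ('Shelf',), ('Tablet',)]

Reason: OR vs IN are equivalent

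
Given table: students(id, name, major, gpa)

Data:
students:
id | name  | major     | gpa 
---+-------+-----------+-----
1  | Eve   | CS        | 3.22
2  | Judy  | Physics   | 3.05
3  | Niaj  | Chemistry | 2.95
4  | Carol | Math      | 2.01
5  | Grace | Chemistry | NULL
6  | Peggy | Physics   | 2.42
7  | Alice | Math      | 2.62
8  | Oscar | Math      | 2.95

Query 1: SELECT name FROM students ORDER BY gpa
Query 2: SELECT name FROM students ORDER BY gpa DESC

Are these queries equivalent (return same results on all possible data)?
No, not equivalent

Query 1 returns: [('Grace',), ('Carol',), ('Peggy',), ('Alice',), ('Niaj',), ('Oscar',), ('Judy',), ('Eve',)]
Query 2 returns: [('Eve',), ('Judy',), ('Niaj',), ('Oscar',), ('Alice',), ('Peggy',), ('Carol',), ('Grace',)]

Reason: ASC vs DESC gives opposite ordering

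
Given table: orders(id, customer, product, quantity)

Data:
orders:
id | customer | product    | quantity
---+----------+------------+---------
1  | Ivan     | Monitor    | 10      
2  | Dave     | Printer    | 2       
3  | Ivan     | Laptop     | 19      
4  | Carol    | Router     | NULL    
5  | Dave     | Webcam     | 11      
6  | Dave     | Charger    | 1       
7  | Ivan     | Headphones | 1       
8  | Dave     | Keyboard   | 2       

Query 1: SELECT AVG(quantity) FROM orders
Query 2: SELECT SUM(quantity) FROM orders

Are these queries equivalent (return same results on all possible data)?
No, not equivalent

Query 1 returns: [(6.571428571428571,)]
Query 2 returns: [(46,)]

Reason: AVG vs SUM give different aggregate values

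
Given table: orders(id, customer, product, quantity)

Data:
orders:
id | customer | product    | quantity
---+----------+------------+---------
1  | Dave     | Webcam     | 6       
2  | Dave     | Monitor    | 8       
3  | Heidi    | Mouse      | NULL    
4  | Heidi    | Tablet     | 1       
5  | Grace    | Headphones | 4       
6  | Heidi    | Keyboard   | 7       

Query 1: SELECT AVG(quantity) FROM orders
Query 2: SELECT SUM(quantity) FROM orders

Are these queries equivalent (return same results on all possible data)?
No, not equivalent

Query 1 returns: [(5.2,)]
Query 2 returns: [(26,)]

Reason: AVG vs SUM give different aggregate values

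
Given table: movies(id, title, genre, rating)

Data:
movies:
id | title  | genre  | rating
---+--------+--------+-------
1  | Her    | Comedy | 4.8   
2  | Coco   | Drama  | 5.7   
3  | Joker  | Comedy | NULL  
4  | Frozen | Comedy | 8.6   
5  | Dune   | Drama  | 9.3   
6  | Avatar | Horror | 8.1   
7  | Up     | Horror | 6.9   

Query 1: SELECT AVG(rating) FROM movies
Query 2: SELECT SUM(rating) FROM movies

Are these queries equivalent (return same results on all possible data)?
No, not equivalent

Query 1 returns: [(7.233333333333333,)]
Query 2 returns: [(43.4,)]

Reason: AVG vs SUM give different aggregate values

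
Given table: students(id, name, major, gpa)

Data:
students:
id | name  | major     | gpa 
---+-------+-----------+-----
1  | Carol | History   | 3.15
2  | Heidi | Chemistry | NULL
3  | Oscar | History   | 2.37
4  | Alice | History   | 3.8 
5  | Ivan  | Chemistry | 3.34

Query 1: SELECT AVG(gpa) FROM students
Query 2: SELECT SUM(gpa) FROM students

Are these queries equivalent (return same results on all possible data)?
No, not equivalent

Query 1 returns: [(3.165,)]
Query 2 returns: [(12.66,)]

Reason: AVG vs SUM give different aggregate values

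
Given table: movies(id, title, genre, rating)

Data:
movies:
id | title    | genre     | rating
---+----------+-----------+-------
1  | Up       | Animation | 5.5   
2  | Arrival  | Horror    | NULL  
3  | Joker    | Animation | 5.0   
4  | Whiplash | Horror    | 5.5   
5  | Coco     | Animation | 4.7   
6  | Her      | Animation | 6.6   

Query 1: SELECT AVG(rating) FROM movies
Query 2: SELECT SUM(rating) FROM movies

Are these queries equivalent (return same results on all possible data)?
No, not equivalent

Query 1 returns: [(5.46,)]
Query 2 returns: [(27.3,)]

Reason: AVG vs SUM give different aggregate values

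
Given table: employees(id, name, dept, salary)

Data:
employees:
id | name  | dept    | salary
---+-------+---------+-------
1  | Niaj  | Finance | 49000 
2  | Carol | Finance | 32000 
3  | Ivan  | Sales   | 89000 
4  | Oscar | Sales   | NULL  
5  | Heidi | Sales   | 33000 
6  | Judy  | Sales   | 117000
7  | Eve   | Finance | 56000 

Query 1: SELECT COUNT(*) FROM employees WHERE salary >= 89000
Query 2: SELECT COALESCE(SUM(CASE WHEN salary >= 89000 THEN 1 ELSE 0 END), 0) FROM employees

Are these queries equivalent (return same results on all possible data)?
Yes, equivalent

Both queries return: [(2,)]

Reason: COUNT with WHERE vs conditional SUM (COALESCE handles empty-table NULL)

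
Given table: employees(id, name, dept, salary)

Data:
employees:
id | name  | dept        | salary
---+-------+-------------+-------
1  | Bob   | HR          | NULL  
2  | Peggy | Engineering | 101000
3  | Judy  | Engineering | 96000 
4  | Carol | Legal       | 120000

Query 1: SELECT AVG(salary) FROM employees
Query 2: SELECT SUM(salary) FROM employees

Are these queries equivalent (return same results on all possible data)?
No, not equivalent

Query 1 returns: [(105666.66666666667,)]
Query 2 returns: [(317000,)]

Reason: AVG vs SUM give different aggregate values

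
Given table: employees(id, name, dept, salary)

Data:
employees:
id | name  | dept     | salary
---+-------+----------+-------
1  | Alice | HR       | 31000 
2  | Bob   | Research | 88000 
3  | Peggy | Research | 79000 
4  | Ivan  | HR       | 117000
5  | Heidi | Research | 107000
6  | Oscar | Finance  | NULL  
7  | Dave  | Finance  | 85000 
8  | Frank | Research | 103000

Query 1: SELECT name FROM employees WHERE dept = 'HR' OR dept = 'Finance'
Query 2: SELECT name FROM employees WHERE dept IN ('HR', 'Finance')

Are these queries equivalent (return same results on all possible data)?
Yes, equivalent

Both queries return: [('Alice',), ('Dave',), ('Ivan',), ('Oscar',)]

Reason: OR vs IN are equivalent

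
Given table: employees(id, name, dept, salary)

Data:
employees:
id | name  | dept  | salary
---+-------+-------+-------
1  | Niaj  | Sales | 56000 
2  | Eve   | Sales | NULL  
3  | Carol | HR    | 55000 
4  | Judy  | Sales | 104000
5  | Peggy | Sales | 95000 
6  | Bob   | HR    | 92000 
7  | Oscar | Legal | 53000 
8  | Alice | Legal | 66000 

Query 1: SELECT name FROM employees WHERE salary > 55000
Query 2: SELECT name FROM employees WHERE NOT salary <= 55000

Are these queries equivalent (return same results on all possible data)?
Yes, equivalent

Both queries return: [('Alice',), ('Bob',), ('Judy',), ('Niaj',), ('Peggy',)]

Reason: Both filter salary > 55000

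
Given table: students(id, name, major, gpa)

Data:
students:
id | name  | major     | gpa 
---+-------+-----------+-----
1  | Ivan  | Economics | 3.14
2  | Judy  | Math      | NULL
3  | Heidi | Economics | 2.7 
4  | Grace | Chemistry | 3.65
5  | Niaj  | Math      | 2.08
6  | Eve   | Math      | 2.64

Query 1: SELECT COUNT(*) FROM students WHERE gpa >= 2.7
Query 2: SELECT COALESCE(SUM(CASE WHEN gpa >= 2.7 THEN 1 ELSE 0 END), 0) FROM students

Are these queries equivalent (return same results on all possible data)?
Yes, equivalent

Both queries return: [(3,)]

Reason: COUNT with WHERE vs conditional SUM (COALESCE handles empty-table NULL)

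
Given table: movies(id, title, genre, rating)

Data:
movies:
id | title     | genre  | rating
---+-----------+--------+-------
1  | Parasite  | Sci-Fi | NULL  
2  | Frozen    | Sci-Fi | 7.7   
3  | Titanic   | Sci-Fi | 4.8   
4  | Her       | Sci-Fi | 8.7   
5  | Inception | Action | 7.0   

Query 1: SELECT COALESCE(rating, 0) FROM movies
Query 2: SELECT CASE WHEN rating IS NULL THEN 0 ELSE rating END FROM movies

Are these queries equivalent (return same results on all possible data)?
Yes, equivalent

Both queries return: [(0,), (4.8,), (7.0,), (7.7,), (8.7,)]

Reason: COALESCE vs CASE for NULL handling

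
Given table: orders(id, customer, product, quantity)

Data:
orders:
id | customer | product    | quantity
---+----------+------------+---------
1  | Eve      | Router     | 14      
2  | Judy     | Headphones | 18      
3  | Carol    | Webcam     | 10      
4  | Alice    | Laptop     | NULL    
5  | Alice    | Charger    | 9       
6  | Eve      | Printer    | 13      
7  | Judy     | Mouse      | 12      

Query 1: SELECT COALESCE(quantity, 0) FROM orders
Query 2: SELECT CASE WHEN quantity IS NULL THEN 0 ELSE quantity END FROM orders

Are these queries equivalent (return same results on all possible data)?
Yes, equivalent

Both queries return: [(0,), (9,), (10,), (12,), (13,), (14,), (18,)]

Reason: COALESCE vs CASE for NULL handling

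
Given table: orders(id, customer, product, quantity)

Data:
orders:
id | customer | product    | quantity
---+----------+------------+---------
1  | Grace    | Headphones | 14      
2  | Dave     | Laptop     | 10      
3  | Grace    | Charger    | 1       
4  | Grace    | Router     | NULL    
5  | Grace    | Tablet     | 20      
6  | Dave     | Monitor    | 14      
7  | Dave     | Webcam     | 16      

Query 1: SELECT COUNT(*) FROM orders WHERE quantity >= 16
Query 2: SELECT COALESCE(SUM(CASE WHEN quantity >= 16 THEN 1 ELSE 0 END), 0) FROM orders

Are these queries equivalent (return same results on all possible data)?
Yes, equivalent

Both queries return: [(2,)]

Reason: COUNT with WHERE vs conditional SUM (COALESCE handles empty-table NULL)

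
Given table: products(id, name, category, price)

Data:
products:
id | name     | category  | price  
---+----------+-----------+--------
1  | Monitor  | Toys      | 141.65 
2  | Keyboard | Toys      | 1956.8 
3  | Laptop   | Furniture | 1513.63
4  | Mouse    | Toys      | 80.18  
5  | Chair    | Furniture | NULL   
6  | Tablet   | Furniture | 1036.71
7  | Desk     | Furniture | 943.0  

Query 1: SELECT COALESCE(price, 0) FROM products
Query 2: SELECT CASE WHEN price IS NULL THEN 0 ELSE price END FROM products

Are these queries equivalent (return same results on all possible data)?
Yes, equivalent

Both queries return: [(0,), (80.18,), (141.65,), (943.0,), (1036.71,), (1513.63,), (1956.8,)]

Reason: COALESCE vs CASE for NULL handling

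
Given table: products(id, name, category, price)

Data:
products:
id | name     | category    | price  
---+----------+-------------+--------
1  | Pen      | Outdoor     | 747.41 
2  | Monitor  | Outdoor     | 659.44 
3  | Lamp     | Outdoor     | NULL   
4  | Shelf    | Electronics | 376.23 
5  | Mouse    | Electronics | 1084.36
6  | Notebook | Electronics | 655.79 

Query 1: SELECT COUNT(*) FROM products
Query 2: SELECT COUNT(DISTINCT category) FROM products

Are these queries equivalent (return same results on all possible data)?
No, not equivalent

Query 1 returns: [(6,)]
Query 2 returns: [(2,)]

Reason: COUNT(*) counts rows, COUNT(DISTINCT category) counts unique categorys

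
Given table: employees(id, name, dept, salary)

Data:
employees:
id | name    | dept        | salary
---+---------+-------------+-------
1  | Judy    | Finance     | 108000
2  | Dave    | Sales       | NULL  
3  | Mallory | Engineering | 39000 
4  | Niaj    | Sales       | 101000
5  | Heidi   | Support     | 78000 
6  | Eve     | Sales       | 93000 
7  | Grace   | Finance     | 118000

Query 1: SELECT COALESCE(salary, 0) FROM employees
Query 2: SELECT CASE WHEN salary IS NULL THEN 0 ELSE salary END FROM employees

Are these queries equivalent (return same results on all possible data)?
Yes, equivalent

Both queries return: [(0,), (39000,), (78000,), (93000,), (101000,), (108000,), (118000,)]

Reason: COALESCE vs CASE for NULL handling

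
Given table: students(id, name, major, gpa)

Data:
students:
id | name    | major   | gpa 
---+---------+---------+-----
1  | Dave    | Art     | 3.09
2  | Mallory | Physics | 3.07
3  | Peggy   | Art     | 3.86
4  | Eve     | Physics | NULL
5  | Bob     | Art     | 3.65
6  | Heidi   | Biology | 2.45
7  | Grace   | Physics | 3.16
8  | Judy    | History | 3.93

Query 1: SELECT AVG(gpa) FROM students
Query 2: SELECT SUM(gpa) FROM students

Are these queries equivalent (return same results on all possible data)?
No, not equivalent

Query 1 returns: [(3.315714285714286,)]
Query 2 returns: [(23.21,)]

Reason: AVG vs SUM give different aggregate values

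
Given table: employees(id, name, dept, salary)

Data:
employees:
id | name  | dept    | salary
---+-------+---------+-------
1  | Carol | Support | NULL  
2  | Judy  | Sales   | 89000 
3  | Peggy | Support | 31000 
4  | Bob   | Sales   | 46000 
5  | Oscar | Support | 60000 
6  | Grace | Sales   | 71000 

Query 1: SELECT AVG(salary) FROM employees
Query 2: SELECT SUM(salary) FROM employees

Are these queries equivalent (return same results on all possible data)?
No, not equivalent

Query 1 returns: [(59400.0,)]
Query 2 returns: [(297000,)]

Reason: AVG vs SUM give different aggregate values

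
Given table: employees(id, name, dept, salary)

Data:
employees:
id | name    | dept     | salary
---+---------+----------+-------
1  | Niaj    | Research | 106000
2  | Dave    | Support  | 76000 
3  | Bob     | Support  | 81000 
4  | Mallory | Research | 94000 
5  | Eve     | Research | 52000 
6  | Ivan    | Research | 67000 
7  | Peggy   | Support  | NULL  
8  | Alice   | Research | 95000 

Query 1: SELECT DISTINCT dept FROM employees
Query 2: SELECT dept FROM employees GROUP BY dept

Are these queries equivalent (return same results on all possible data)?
Yes, equivalent

Both queries return: [('Research',), ('Support',)]

Reason: Both get unique depts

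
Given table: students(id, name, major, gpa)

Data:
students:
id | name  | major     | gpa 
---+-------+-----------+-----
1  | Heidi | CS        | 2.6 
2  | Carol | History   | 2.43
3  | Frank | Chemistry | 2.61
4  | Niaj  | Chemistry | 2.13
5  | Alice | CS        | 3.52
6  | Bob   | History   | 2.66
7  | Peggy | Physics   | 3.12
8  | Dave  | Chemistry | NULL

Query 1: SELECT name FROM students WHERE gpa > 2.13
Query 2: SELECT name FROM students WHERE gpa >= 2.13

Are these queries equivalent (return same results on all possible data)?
No, not equivalent

Query 1 returns: [('Heidi',), ('Carol',), ('Frank',), ('Alice',), ('Bob',), ('Peggy',)]
Query 2 returns: [('Heidi',), ('Carol',), ('Frank',), ('Niaj',), ('Alice',), ('Bob',), ('Peggy',)]

Reason: > vs >= gives different results when gpa = 2.13 exists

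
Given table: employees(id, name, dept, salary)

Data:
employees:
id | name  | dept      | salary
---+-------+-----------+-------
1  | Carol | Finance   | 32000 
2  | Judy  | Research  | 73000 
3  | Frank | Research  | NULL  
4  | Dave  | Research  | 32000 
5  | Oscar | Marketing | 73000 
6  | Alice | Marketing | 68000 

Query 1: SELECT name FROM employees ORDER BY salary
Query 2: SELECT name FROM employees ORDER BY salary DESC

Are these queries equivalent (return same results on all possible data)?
No, not equivalent

Query 1 returns: [('Frank',), ('Carol',), ('Dave',), ('Alice',), ('Judy',), ('Oscar',)]
Query 2 returns: [('Judy',), ('Oscar',), ('Alice',), ('Carol',), ('Dave',), ('Frank',)]

Reason: ASC vs DESC gives opposite ordering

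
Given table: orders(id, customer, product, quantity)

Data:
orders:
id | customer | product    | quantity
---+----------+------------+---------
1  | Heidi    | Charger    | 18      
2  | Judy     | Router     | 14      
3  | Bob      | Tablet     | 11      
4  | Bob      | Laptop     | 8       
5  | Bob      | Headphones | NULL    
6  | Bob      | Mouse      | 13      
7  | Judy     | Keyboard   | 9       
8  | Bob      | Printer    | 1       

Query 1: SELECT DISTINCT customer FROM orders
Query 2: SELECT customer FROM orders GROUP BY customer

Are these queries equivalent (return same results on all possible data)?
Yes, equivalent

Both queries return: [('Bob',), ('Heidi',), ('Judy',)]

Reason: Both get unique customers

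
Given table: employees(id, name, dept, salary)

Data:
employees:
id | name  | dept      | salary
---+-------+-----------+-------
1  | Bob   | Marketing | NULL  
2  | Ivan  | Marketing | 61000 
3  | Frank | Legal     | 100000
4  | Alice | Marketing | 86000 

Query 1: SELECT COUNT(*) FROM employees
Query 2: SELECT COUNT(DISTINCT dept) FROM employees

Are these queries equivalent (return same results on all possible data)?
No, not equivalent

Query 1 returns: [(4,)]
Query 2 returns: [(2,)]

Reason: COUNT(*) counts rows, COUNT(DISTINCT dept) counts unique depts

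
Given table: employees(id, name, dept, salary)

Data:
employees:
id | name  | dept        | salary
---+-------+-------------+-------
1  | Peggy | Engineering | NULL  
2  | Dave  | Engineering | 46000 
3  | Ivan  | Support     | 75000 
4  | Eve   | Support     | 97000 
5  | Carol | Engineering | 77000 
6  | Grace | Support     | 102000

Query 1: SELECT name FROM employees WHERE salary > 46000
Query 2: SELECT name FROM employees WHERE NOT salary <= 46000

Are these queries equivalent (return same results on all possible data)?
Yes, equivalent

Both queries return: [('Carol',), ('Eve',), ('Grace',), ('Ivan',)]

Reason: Both filter salary > 46000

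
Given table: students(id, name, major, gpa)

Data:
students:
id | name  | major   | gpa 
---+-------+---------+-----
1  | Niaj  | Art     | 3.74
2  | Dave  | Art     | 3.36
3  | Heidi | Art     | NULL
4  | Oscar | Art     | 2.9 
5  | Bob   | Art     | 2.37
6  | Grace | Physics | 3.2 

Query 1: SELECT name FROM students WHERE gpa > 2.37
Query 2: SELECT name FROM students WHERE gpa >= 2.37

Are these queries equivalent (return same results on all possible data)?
No, not equivalent

Query 1 returns: [('Niaj',), ('Dave',), ('Oscar',), ('Grace',)]
Query 2 returns: [('Niaj',), ('Dave',), ('Oscar',), ('Bob',), ('Grace',)]

Reason: > vs >= gives different results when gpa = 2.37 exists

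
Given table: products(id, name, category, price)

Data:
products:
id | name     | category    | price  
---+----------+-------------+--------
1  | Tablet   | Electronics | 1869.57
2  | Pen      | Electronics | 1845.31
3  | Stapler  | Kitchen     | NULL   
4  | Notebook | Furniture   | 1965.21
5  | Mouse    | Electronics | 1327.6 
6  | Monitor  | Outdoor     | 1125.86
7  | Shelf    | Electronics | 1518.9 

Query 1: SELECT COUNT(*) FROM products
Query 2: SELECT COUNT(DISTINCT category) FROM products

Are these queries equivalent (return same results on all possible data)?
No, not equivalent

Query 1 returns: [(7,)]
Query 2 returns: [(4,)]

Reason: COUNT(*) counts rows, COUNT(DISTINCT category) counts unique categorys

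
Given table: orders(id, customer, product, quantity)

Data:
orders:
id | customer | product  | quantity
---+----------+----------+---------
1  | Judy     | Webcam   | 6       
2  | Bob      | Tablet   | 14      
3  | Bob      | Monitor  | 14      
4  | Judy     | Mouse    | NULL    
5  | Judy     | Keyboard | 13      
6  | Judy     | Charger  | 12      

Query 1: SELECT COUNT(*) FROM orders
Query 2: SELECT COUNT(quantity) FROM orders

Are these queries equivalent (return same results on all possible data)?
No, not equivalent

Query 1 returns: [(6,)]
Query 2 returns: [(5,)]

Reason: COUNT(*) includes NULLs, COUNT(column) excludes them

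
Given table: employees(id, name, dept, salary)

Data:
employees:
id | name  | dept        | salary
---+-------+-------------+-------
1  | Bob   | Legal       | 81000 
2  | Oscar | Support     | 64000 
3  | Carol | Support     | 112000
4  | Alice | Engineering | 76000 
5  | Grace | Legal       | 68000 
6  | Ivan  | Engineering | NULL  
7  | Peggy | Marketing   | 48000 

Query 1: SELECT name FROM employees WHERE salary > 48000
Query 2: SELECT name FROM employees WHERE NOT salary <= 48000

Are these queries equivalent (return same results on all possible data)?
Yes, equivalent

Both queries return: [('Alice',), ('Bob',), ('Carol',), ('Grace',), ('Oscar',)]

Reason: Both filter salary > 48000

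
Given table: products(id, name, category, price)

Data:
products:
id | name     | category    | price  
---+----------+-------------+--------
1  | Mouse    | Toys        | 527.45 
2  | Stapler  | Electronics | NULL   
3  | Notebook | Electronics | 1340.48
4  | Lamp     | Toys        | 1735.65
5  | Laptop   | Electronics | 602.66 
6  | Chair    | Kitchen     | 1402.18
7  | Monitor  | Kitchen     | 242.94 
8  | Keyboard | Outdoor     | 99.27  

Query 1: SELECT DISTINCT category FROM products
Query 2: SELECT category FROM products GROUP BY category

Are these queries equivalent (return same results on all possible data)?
Yes, equivalent

Both queries return: [('Electronics',), ('Kitchen',), ('Outdoor',), ('Toys',)]

Reason: Both get unique categorys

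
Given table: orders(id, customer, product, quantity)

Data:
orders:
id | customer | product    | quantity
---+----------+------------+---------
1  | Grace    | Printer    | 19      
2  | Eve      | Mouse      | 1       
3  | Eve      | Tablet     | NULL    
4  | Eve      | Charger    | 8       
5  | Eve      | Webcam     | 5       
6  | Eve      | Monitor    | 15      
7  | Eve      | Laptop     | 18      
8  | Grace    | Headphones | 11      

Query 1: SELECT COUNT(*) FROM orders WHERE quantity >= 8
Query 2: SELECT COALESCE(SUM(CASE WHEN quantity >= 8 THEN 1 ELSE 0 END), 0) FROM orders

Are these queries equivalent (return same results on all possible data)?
Yes, equivalent

Both queries return: [(5,)]

Reason: COUNT with WHERE vs conditional SUM (COALESCE handles empty-table NULL)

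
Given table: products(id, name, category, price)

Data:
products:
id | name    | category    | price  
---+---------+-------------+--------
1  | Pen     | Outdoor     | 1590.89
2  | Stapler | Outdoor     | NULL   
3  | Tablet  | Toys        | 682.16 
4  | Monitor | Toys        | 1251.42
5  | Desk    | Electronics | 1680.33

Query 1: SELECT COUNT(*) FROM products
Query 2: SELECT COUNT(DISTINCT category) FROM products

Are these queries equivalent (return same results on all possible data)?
No, not equivalent

Query 1 returns: [(5,)]
Query 2 returns: [(3,)]

Reason: COUNT(*) counts rows, COUNT(DISTINCT category) counts unique categorys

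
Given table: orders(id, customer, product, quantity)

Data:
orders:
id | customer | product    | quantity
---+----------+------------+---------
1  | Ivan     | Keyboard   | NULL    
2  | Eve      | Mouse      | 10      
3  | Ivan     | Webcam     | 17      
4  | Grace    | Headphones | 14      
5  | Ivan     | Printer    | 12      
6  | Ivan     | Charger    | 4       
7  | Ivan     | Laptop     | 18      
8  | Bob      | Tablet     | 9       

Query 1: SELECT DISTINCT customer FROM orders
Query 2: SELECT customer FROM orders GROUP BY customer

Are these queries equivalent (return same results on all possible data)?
Yes, equivalent

Both queries return: [('Bob',), ('Eve',), ('Grace',), ('Ivan',)]

Reason: Both get unique customers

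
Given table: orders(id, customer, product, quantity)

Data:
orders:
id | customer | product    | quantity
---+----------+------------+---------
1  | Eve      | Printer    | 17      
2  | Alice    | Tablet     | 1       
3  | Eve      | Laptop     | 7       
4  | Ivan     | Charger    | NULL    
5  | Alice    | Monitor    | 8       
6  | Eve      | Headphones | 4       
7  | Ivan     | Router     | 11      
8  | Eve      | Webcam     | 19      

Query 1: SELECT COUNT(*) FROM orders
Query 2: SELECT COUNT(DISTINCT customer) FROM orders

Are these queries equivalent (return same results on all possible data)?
No, not equivalent

Query 1 returns: [(8,)]
Query 2 returns: [(3,)]

Reason: COUNT(*) counts rows, COUNT(DISTINCT customer) counts unique customers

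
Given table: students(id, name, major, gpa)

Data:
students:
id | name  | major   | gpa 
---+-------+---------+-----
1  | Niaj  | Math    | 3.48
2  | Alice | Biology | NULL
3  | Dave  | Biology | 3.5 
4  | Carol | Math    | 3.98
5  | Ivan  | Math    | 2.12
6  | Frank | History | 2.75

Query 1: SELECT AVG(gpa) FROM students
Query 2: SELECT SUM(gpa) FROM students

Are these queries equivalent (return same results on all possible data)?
No, not equivalent

Query 1 returns: [(3.166,)]
Query 2 returns: [(15.83,)]

Reason: AVG vs SUM give different aggregate values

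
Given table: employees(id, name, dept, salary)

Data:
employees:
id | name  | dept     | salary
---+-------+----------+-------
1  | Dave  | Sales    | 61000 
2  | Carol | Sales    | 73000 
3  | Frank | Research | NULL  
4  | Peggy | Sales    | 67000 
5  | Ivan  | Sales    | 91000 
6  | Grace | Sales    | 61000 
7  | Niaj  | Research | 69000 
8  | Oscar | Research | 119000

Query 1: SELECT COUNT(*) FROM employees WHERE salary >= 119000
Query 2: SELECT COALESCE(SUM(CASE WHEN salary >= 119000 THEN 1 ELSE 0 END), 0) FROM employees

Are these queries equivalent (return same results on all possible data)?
Yes, equivalent

Both queries return: [(1,)]

Reason: COUNT with WHERE vs conditional SUM (COALESCE handles empty-table NULL)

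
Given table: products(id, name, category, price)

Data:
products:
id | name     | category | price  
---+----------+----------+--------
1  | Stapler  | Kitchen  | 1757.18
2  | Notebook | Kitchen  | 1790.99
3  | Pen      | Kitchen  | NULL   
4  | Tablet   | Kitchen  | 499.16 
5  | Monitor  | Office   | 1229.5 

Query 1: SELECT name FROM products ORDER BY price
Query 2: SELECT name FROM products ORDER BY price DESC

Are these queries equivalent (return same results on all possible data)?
No, not equivalent

Query 1 returns: [('Pen',), ('Tablet',), ('Monitor',), ('Stapler',), ('Notebook',)]
Query 2 returns: [('Notebook',), ('Stapler',), ('Monitor',), ('Tablet',), ('Pen',)]

Reason: ASC vs DESC gives opposite ordering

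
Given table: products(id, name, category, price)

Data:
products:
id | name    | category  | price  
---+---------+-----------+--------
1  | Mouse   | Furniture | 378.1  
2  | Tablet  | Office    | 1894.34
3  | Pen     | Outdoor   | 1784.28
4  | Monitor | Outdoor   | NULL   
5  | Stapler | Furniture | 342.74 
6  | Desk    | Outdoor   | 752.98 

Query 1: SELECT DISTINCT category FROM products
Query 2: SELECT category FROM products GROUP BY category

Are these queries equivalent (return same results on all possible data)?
Yes, equivalent

Both queries return: [('Furniture',), ('Office',), ('Outdoor',)]

Reason: Both get unique categorys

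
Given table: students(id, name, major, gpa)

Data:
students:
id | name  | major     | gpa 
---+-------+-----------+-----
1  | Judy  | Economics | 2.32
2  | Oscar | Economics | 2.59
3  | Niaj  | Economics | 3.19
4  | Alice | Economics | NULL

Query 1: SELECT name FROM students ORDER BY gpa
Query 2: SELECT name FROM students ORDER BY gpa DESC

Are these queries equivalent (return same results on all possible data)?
No, not equivalent

Query 1 returns: [('Alice',), ('Judy',), ('Oscar',), ('Niaj',)]
Query 2 returns: [('Niaj',), ('Oscar',), ('Judy',), ('Alice',)]

Reason: ASC vs DESC gives opposite ordering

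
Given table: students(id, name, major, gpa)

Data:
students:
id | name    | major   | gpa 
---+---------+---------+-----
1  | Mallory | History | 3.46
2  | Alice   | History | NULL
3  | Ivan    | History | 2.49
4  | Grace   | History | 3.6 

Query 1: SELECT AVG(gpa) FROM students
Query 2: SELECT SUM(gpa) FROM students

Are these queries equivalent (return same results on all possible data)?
No, not equivalent

Query 1 returns: [(3.1833333333333336,)]
Query 2 returns: [(9.55,)]

Reason: AVG vs SUM give different aggregate values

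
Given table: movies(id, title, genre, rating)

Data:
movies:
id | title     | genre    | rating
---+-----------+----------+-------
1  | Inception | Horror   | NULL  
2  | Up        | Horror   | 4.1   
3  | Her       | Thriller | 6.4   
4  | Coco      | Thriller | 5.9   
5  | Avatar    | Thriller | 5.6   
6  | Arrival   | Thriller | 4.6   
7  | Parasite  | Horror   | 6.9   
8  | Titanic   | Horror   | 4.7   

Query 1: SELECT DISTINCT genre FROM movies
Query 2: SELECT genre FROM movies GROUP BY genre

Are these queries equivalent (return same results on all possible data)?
Yes, equivalent

Both queries return: [('Horror',), ('Thriller',)]

Reason: Both get unique genres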